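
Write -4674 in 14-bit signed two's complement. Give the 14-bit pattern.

10110110111110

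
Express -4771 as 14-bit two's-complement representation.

10110101011101

|-4771| = 4771 = 01001010100011 in 14 bits.
Invert the bits: 10110101011100. Add 1: 10110101011101.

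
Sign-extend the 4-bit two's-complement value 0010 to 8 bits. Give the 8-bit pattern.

MSB of 0010 is 0; replicate it into the new high bits.
0000|0010 → 00000010 (still 2).

00000010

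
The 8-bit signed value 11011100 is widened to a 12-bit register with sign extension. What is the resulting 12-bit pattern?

111111011100

MSB of 11011100 is 1; replicate it into the new high bits.
1111|11011100 → 111111011100 (still -36).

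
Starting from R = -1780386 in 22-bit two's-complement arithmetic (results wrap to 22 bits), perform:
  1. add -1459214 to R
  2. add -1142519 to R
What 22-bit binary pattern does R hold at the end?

1111010010001001011001

Start: R = -1780386 = 1001001101010101011110.
R = -1780386 + (-1459214) = -3239600; wraps to 954704 = 0011101001000101010000
R = 954704 + (-1142519) = -187815 = 1111010010001001011001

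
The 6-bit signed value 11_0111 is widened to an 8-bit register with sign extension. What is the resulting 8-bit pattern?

MSB of 110111 is 1; replicate it into the new high bits.
11|110111 → 11110111 (still -9).

11110111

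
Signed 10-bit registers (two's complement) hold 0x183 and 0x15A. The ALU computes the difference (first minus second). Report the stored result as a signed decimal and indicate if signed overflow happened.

41; no overflow

0x183 = 0110000011 = 387 (signed)
0x15A = 0101011010 = 346 (signed)
Subtract via negate-and-add: invert 0101011010 + 1 = 1010100110 (i.e. -346).
  0110000011
+ 1010100110
= 0000101001  (discard carry-out 1)
Result 0000101001: MSB = 0 → value 41.
Addends (after negating the subtrahend) have opposite signs, so signed overflow cannot occur.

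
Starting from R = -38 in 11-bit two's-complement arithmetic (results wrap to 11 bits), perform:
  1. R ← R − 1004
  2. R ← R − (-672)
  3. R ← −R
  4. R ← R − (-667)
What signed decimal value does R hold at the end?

Start: R = -38 = 11111011010.
R = -38 − 1004 = -1042; wraps to 1006 = 01111101110
R = 1006 − (-672) = 1678; wraps to -370 = 11010001110
R = −(-370) = 370 = 00101110010
R = 370 − (-667) = 1037; wraps to -1011 = 10000001101

-1011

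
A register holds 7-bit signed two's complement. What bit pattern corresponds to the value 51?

0110011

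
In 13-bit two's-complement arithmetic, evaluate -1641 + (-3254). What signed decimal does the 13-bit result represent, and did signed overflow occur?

-1641 → 1100110010111
-3254 → 1001101001010
  1100110010111
+ 1001101001010
= 0110011100001  (discard carry-out 1)
Result 0110011100001: MSB = 0 → value 3297.
Both addends are negative but the stored result is non-negative: signed overflow. The true value -1641 + (-3254) = -4895 lies outside [-4096, 4095].

3297; overflow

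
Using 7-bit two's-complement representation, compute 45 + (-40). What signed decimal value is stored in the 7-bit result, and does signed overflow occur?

5; no overflow

45 → 0101101
-40 → 1011000
  0101101
+ 1011000
= 0000101  (discard carry-out 1)
Result 0000101: MSB = 0 → value 5.
Addends have opposite signs, so signed overflow cannot occur.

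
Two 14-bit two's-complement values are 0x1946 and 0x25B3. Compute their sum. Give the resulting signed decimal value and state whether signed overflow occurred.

-263; no overflow

0x1946 = 01100101000110 = 6470 (signed)
0x25B3 = 10010110110011 = -6733 (signed)
  01100101000110
+ 10010110110011
= 11111011111001
Result 11111011111001: MSB = 1 → 16121 − 16384 = -263.
Addends have opposite signs, so signed overflow cannot occur.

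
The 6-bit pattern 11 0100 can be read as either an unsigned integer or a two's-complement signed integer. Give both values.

Unsigned: 110100 = 52.
Signed: MSB=1 → 52 − 64 = -12.

unsigned = 52, signed = -12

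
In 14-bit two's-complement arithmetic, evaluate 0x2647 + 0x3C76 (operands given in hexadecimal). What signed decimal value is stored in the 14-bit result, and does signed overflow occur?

-7491; no overflow

0x2647 = 10011001000111 = -6585 (signed)
0x3C76 = 11110001110110 = -906 (signed)
  10011001000111
+ 11110001110110
= 10001010111101  (discard carry-out 1)
Result 10001010111101: MSB = 1 → 8893 − 16384 = -7491.
Both addends are negative and so is the stored result: no signed overflow.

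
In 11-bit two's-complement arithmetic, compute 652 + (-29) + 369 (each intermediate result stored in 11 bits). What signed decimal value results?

652 + (-29) = 623 (01001101111)
623 + 369 = 992 (01111100000)

992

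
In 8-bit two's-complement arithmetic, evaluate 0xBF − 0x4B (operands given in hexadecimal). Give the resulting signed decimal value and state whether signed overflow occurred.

116; overflow

0xBF = 10111111 = -65 (signed)
0x4B = 01001011 = 75 (signed)
Subtract via negate-and-add: invert 01001011 + 1 = 10110101 (i.e. -75).
  10111111
+ 10110101
= 01110100  (discard carry-out 1)
Result 01110100: MSB = 0 → value 116.
Both addends (after negating the subtrahend) are negative but the stored result is non-negative: signed overflow. The true value -65 − 75 = -140 lies outside [-128, 127].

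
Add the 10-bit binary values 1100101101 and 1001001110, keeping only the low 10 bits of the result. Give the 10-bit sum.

0101111011

  1100101101
+ 1001001110
= 0101111011  (discard carry-out 1)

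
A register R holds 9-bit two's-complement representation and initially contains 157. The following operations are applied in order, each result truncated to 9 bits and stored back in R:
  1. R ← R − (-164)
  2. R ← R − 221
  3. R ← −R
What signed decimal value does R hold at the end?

Start: R = 157 = 010011101.
R = 157 − (-164) = 321; wraps to -191 = 101000001
R = -191 − 221 = -412; wraps to 100 = 001100100
R = −(100) = -100 = 110011100

-100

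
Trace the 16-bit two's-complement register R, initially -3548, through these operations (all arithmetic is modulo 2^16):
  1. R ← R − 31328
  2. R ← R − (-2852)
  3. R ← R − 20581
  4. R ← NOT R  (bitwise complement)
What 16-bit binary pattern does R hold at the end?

Start: R = -3548 = 1111001000100100.
R = -3548 − 31328 = -34876; wraps to 30660 = 0111011111000100
R = 30660 − (-2852) = 33512; wraps to -32024 = 1000001011101000
R = -32024 − 20581 = -52605; wraps to 12931 = 0011001010000011
R = NOT 0011001010000011 = 1100110101111100 = -12932

1100110101111100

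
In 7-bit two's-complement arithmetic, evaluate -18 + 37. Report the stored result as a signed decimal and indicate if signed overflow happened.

-18 → 1101110
37 → 0100101
  1101110
+ 0100101
= 0010011  (discard carry-out 1)
Result 0010011: MSB = 0 → value 19.
Addends have opposite signs, so signed overflow cannot occur.

19; no overflow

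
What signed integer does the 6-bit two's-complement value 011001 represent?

MSB is 0, so the value is non-negative: 011001 = 25.

25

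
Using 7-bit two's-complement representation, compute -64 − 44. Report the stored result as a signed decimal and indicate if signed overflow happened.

-64 → 1000000
44 → 0101100
Subtract via negate-and-add: invert 0101100 + 1 = 1010100 (i.e. -44).
  1000000
+ 1010100
= 0010100  (discard carry-out 1)
Result 0010100: MSB = 0 → value 20.
Both addends (after negating the subtrahend) are negative but the stored result is non-negative: signed overflow. The true value -64 − 44 = -108 lies outside [-64, 63].

20; overflow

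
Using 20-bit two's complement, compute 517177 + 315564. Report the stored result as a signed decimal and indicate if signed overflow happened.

-215835; overflow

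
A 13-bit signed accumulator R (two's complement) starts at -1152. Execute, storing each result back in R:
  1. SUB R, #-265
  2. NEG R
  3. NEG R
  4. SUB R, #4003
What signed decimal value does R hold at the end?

Start: R = -1152 = 1101110000000.
R = -1152 − (-265) = -887 = 1110010001001
R = −(-887) = 887 = 0001101110111
R = −(887) = -887 = 1110010001001
R = -887 − 4003 = -4890; wraps to 3302 = 0110011100110

3302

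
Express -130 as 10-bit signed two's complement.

1101111110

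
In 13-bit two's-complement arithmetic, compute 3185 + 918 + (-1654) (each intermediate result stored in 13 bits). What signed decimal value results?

2449

3185 + 918 = 4103 → wraps to -4089 (1000000000111)
-4089 + (-1654) = -5743 → wraps to 2449 (0100110010001)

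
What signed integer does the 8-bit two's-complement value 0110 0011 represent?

MSB is 0, so the value is non-negative: 01100011 = 99.

99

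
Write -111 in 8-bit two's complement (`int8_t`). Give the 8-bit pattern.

10010001

|-111| = 111 = 01101111 in 8 bits.
Invert the bits: 10010000. Add 1: 10010001.
Check: 10010001 reads as 145 − 256 = -111.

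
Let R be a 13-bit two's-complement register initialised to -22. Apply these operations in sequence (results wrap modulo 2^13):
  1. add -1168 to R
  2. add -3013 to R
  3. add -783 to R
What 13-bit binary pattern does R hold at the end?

0110010000110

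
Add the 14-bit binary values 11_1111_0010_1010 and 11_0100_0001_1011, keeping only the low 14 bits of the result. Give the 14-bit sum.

11001101000101

  11111100101010
+ 11010000011011
= 11001101000101  (discard carry-out 1)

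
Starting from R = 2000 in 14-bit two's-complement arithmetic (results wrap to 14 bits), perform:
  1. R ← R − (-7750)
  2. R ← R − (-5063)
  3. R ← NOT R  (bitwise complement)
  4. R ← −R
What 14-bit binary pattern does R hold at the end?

11100111011110

Start: R = 2000 = 00011111010000.
R = 2000 − (-7750) = 9750; wraps to -6634 = 10011000010110
R = -6634 − (-5063) = -1571 = 11100111011101
R = NOT 11100111011101 = 00011000100010 = 1570
R = −(1570) = -1570 = 11100111011110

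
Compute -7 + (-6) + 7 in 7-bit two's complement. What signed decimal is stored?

-6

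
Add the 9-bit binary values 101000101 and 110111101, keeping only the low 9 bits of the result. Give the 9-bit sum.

  101000101
+ 110111101
= 100000010  (discard carry-out 1)

100000010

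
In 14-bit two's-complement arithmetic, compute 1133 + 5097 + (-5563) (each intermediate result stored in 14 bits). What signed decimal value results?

1133 + 5097 = 6230 (01100001010110)
6230 + (-5563) = 667 (00001010011011)

667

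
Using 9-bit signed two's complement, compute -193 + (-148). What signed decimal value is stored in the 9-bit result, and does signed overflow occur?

171; overflow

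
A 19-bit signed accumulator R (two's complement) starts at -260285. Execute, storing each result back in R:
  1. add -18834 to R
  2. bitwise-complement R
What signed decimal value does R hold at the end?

Start: R = -260285 = 1000000011101000011.
R = -260285 + (-18834) = -279119; wraps to 245169 = 0111011110110110001
R = NOT 0111011110110110001 = 1000100001001001110 = -245170

-245170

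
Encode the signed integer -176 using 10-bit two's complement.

1101010000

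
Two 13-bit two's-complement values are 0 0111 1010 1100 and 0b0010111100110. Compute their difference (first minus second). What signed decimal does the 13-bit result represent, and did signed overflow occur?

0 0111 1010 1100 → 0011110101100 = 1964 (signed)
0b0010111100110 → 0010111100110 = 1510 (signed)
Subtract via negate-and-add: invert 0010111100110 + 1 = 1101000011010 (i.e. -1510).
  0011110101100
+ 1101000011010
= 0000111000110  (discard carry-out 1)
Result 0000111000110: MSB = 0 → value 454.
Addends (after negating the subtrahend) have opposite signs, so signed overflow cannot occur.

454; no overflow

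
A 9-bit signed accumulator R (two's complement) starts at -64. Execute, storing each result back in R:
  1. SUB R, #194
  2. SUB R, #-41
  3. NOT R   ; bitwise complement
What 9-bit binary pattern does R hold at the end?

011011000

Start: R = -64 = 111000000.
R = -64 − 194 = -258; wraps to 254 = 011111110
R = 254 − (-41) = 295; wraps to -217 = 100100111
R = NOT 100100111 = 011011000 = 216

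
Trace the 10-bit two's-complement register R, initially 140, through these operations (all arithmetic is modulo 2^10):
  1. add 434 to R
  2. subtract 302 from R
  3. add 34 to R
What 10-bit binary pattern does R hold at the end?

0100110010

Start: R = 140 = 0010001100.
R = 140 + 434 = 574; wraps to -450 = 1000111110
R = -450 − 302 = -752; wraps to 272 = 0100010000
R = 272 + 34 = 306 = 0100110010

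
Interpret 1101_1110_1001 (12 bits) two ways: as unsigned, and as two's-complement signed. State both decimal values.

Unsigned: 110111101001 = 3561.
Signed: MSB=1 → 3561 − 4096 = -535.

unsigned = 3561, signed = -535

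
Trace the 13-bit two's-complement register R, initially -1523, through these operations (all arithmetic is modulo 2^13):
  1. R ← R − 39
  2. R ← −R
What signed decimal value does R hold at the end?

1562

Start: R = -1523 = 1101000001101.
R = -1523 − 39 = -1562 = 1100111100110
R = −(-1562) = 1562 = 0011000011010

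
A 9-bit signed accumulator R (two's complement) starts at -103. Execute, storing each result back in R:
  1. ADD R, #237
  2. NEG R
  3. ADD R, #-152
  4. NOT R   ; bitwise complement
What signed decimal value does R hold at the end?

Start: R = -103 = 110011001.
R = -103 + 237 = 134 = 010000110
R = −(134) = -134 = 101111010
R = -134 + (-152) = -286; wraps to 226 = 011100010
R = NOT 011100010 = 100011101 = -227

-227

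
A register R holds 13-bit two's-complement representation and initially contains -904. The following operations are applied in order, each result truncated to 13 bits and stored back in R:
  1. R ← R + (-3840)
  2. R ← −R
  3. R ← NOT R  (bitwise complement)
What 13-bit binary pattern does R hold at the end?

0110101110111

Start: R = -904 = 1110001111000.
R = -904 + (-3840) = -4744; wraps to 3448 = 0110101111000
R = −(3448) = -3448 = 1001010001000
R = NOT 1001010001000 = 0110101110111 = 3447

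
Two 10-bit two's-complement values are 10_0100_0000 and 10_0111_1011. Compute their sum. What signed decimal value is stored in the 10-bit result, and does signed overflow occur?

187; overflow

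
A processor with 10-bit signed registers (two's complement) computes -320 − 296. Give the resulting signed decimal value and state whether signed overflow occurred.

-320 → 1011000000
296 → 0100101000
Subtract via negate-and-add: invert 0100101000 + 1 = 1011011000 (i.e. -296).
  1011000000
+ 1011011000
= 0110011000  (discard carry-out 1)
Result 0110011000: MSB = 0 → value 408.
Both addends (after negating the subtrahend) are negative but the stored result is non-negative: signed overflow. The true value -320 − 296 = -616 lies outside [-512, 511].

408; overflow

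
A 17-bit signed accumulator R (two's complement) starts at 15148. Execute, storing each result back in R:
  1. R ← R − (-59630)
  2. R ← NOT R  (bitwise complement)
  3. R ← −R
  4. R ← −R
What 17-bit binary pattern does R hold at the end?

Start: R = 15148 = 00011101100101100.
R = 15148 − (-59630) = 74778; wraps to -56294 = 10010010000011010
R = NOT 10010010000011010 = 01101101111100101 = 56293
R = −(56293) = -56293 = 10010010000011011
R = −(-56293) = 56293 = 01101101111100101

01101101111100101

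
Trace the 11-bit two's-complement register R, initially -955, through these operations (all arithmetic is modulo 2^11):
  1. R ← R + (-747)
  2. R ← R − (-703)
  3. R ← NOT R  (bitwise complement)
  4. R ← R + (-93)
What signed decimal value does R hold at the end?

Start: R = -955 = 10001000101.
R = -955 + (-747) = -1702; wraps to 346 = 00101011010
R = 346 − (-703) = 1049; wraps to -999 = 10000011001
R = NOT 10000011001 = 01111100110 = 998
R = 998 + (-93) = 905 = 01110001001

905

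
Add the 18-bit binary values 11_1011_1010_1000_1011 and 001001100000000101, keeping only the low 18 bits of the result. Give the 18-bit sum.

  111011101010001011
+ 001001100000000101
= 000101001010010000  (discard carry-out 1)

000101001010010000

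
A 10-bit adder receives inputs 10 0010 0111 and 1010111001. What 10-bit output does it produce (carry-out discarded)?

  1000100111
+ 1010111001
= 0011100000  (discard carry-out 1)

0011100000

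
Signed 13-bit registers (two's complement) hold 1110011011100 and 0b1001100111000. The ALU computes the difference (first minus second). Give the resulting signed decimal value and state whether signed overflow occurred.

2468; no overflow

1110011011100 = -804 (signed)
0b1001100111000 → 1001100111000 = -3272 (signed)
Subtract via negate-and-add: invert 1001100111000 + 1 = 0110011001000 (i.e. 3272).
  1110011011100
+ 0110011001000
= 0100110100100  (discard carry-out 1)
Result 0100110100100: MSB = 0 → value 2468.
Addends (after negating the subtrahend) have opposite signs, so signed overflow cannot occur.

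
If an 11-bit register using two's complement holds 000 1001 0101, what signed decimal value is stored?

MSB is 0, so the value is non-negative: 00010010101 = 149.

149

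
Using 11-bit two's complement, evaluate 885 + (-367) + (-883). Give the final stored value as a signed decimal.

-365

885 + (-367) = 518 (01000000110)
518 + (-883) = -365 (11010010011)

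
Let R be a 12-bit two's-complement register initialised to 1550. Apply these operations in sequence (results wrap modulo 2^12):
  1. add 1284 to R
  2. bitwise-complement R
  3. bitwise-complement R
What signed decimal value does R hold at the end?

-1262

Start: R = 1550 = 011000001110.
R = 1550 + 1284 = 2834; wraps to -1262 = 101100010010
R = NOT 101100010010 = 010011101101 = 1261
R = NOT 010011101101 = 101100010010 = -1262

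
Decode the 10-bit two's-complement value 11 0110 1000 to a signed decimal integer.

MSB is 1, so the value is negative.
Unsigned reading: 872. Subtract 2^10 = 1024: 872 − 1024 = -152.

-152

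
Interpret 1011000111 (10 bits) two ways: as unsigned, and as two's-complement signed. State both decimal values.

Unsigned: 1011000111 = 711.
Signed: MSB=1 → 711 − 1024 = -313.

unsigned = 711, signed = -313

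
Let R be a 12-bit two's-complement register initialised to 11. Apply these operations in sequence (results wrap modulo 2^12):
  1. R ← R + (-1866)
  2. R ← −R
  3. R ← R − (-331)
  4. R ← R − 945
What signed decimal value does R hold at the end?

1241

Start: R = 11 = 000000001011.
R = 11 + (-1866) = -1855 = 100011000001
R = −(-1855) = 1855 = 011100111111
R = 1855 − (-331) = 2186; wraps to -1910 = 100010001010
R = -1910 − 945 = -2855; wraps to 1241 = 010011011001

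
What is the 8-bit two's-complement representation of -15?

11110001

|-15| = 15 = 00001111 in 8 bits.
Invert the bits: 11110000. Add 1: 11110001.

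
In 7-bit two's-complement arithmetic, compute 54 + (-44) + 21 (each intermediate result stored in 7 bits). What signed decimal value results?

54 + (-44) = 10 (0001010)
10 + 21 = 31 (0011111)

31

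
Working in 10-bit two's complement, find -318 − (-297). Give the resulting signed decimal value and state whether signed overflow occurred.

-318 → 1011000010
-297 → 1011010111
Subtract via negate-and-add: invert 1011010111 + 1 = 0100101001 (i.e. 297).
  1011000010
+ 0100101001
= 1111101011
Result 1111101011: MSB = 1 → 1003 − 1024 = -21.
Addends (after negating the subtrahend) have opposite signs, so signed overflow cannot occur.

-21; no overflow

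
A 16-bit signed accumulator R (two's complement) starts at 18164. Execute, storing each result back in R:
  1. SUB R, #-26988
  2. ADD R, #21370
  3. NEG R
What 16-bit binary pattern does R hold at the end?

1111110000100110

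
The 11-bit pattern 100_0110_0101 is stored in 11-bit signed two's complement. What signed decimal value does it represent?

MSB is 1, so the value is negative.
Unsigned reading: 1125. Subtract 2^11 = 2048: 1125 − 2048 = -923.

-923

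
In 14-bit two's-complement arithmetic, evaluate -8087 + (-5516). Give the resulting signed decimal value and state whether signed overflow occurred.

-8087 → 10000001101001
-5516 → 10101001110100
  10000001101001
+ 10101001110100
= 00101011011101  (discard carry-out 1)
Result 00101011011101: MSB = 0 → value 2781.
Both addends are negative but the stored result is non-negative: signed overflow. The true value -8087 + (-5516) = -13603 lies outside [-8192, 8191].

2781; overflow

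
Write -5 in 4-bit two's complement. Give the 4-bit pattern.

1011

|-5| = 5 = 0101 in 4 bits.
Invert the bits: 1010. Add 1: 1011.
Check: 1011 reads as 11 − 16 = -5.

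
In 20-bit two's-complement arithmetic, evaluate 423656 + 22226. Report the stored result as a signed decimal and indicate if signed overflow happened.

423656 → 01100111011011101000
22226 → 00000101011011010010
  01100111011011101000
+ 00000101011011010010
= 01101100110110111010
Result 01101100110110111010: MSB = 0 → value 445882.
Both addends are non-negative and so is the stored result: no signed overflow.

445882; no overflow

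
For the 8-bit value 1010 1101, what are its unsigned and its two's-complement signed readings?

unsigned = 173, signed = -83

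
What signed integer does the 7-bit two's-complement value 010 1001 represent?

41

MSB is 0, so the value is non-negative: 0101001 = 41.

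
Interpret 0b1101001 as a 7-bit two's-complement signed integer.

MSB is 1, so the value is negative.
Invert: 0010110. Add 1: 0010111 = 23. So the value is −23.

-23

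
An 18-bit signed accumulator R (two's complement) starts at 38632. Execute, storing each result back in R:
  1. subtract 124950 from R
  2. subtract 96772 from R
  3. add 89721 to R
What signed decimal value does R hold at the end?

-93369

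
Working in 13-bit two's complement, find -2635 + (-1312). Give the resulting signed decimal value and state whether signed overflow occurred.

-3947; no overflow

-2635 → 1010110110101
-1312 → 1101011100000
  1010110110101
+ 1101011100000
= 1000010010101  (discard carry-out 1)
Result 1000010010101: MSB = 1 → 4245 − 8192 = -3947.
Both addends are negative and so is the stored result: no signed overflow.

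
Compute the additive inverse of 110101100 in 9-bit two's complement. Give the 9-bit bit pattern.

001010100

Invert: 001010011. Add 1: 001010100.
Check: 110101100 = -84, 001010100 = 84.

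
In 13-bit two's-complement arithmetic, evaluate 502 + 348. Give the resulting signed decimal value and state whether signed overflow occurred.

502 → 0000111110110
348 → 0000101011100
  0000111110110
+ 0000101011100
= 0001101010010
Result 0001101010010: MSB = 0 → value 850.
Both addends are non-negative and so is the stored result: no signed overflow.

850; no overflow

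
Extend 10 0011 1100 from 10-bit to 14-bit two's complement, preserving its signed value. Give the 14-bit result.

11111000111100

MSB of 1000111100 is 1; replicate it into the new high bits.
1111|1000111100 → 11111000111100 (still -452).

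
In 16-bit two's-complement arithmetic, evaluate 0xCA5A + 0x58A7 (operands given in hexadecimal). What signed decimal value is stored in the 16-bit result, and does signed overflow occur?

0xCA5A = 1100101001011010 = -13734 (signed)
0x58A7 = 0101100010100111 = 22695 (signed)
  1100101001011010
+ 0101100010100111
= 0010001100000001  (discard carry-out 1)
Result 0010001100000001: MSB = 0 → value 8961.
Addends have opposite signs, so signed overflow cannot occur.

8961; no overflow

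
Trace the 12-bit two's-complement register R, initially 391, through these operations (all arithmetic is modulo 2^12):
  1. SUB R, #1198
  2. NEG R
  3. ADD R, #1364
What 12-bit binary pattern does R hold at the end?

100001111011

Start: R = 391 = 000110000111.
R = 391 − 1198 = -807 = 110011011001
R = −(-807) = 807 = 001100100111
R = 807 + 1364 = 2171; wraps to -1925 = 100001111011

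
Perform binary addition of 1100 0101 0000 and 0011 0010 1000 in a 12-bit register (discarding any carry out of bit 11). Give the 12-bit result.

  110001010000
+ 001100101000
= 111101111000

111101111000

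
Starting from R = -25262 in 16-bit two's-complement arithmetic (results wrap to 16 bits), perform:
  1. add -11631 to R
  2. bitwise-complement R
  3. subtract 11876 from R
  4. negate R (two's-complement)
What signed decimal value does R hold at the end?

-25016

Start: R = -25262 = 1001110101010010.
R = -25262 + (-11631) = -36893; wraps to 28643 = 0110111111100011
R = NOT 0110111111100011 = 1001000000011100 = -28644
R = -28644 − 11876 = -40520; wraps to 25016 = 0110000110111000
R = −(25016) = -25016 = 1001111001001000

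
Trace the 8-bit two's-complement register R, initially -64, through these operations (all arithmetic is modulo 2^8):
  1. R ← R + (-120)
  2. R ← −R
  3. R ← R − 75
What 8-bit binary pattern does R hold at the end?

Start: R = -64 = 11000000.
R = -64 + (-120) = -184; wraps to 72 = 01001000
R = −(72) = -72 = 10111000
R = -72 − 75 = -147; wraps to 109 = 01101101

01101101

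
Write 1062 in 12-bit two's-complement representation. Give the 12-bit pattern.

010000100110

1062 is non-negative, so write it directly in 12 bits: 010000100110.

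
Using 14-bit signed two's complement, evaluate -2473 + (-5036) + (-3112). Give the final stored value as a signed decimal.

5763

-2473 + (-5036) = -7509 (10001010101011)
-7509 + (-3112) = -10621 → wraps to 5763 (01011010000011)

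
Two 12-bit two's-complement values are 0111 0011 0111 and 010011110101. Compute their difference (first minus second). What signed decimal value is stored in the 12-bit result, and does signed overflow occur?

578; no overflow

0111 0011 0111 → 011100110111 = 1847 (signed)
010011110101 = 1269 (signed)
Subtract via negate-and-add: invert 010011110101 + 1 = 101100001011 (i.e. -1269).
  011100110111
+ 101100001011
= 001001000010  (discard carry-out 1)
Result 001001000010: MSB = 0 → value 578.
Addends (after negating the subtrahend) have opposite signs, so signed overflow cannot occur.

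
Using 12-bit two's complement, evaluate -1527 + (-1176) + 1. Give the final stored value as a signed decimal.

-1527 + (-1176) = -2703 → wraps to 1393 (010101110001)
1393 + 1 = 1394 (010101110010)

1394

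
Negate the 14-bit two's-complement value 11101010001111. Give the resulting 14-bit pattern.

Invert: 00010101110000. Add 1: 00010101110001.

00010101110001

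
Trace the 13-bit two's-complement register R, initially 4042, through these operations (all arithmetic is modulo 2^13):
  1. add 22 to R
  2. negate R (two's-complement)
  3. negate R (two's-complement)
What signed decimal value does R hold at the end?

Start: R = 4042 = 0111111001010.
R = 4042 + 22 = 4064 = 0111111100000
R = −(4064) = -4064 = 1000000100000
R = −(-4064) = 4064 = 0111111100000

4064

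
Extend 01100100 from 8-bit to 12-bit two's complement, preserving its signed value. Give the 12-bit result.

000001100100

MSB of 01100100 is 0; replicate it into the new high bits.
0000|01100100 → 000001100100 (still 100).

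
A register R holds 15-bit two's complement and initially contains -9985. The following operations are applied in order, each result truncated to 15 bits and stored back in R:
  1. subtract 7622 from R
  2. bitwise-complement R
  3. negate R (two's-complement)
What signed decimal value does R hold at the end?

15162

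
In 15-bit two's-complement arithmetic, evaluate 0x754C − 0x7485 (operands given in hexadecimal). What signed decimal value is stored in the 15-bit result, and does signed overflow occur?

0x754C = 111010101001100 = -2740 (signed)
0x7485 = 111010010000101 = -2939 (signed)
Subtract via negate-and-add: invert 111010010000101 + 1 = 000101101111011 (i.e. 2939).
  111010101001100
+ 000101101111011
= 000000011000111  (discard carry-out 1)
Result 000000011000111: MSB = 0 → value 199.
Addends (after negating the subtrahend) have opposite signs, so signed overflow cannot occur.

199; no overflow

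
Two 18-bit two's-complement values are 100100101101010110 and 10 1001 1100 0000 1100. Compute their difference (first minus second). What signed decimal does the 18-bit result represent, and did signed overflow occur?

100100101101010110 = -111786 (signed)
10 1001 1100 0000 1100 → 101001110000001100 = -91124 (signed)
Subtract via negate-and-add: invert 101001110000001100 + 1 = 010110001111110100 (i.e. 91124).
  100100101101010110
+ 010110001111110100
= 111010111101001010
Result 111010111101001010: MSB = 1 → 241482 − 262144 = -20662.
Addends (after negating the subtrahend) have opposite signs, so signed overflow cannot occur.

-20662; no overflow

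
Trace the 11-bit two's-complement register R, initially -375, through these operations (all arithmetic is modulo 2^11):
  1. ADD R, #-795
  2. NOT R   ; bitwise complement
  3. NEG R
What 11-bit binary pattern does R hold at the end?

01101101111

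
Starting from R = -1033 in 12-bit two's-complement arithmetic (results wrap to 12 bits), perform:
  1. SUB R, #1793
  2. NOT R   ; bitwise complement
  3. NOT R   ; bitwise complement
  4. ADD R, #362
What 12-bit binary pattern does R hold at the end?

011001100000

Start: R = -1033 = 101111110111.
R = -1033 − 1793 = -2826; wraps to 1270 = 010011110110
R = NOT 010011110110 = 101100001001 = -1271
R = NOT 101100001001 = 010011110110 = 1270
R = 1270 + 362 = 1632 = 011001100000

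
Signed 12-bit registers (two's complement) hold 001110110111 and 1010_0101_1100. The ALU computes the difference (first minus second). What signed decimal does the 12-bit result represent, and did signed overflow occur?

-1701; overflow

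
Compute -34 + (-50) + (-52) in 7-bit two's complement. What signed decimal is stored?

-8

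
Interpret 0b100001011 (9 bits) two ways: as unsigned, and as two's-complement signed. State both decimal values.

unsigned = 267, signed = -245

Unsigned: 100001011 = 267.
Signed: MSB=1 → 267 − 512 = -245.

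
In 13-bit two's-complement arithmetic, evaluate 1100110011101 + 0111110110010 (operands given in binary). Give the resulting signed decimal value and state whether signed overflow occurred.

2383; no overflow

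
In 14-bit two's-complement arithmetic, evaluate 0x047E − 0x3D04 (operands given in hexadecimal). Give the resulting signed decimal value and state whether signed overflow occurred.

1914; no overflow

0x047E = 00010001111110 = 1150 (signed)
0x3D04 = 11110100000100 = -764 (signed)
Subtract via negate-and-add: invert 11110100000100 + 1 = 00001011111100 (i.e. 764).
  00010001111110
+ 00001011111100
= 00011101111010
Result 00011101111010: MSB = 0 → value 1914.
Both addends (after negating the subtrahend) are non-negative and so is the stored result: no signed overflow.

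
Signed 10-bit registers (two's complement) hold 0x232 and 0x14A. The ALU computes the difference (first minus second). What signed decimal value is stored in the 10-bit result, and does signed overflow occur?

0x232 = 1000110010 = -462 (signed)
0x14A = 0101001010 = 330 (signed)
Subtract via negate-and-add: invert 0101001010 + 1 = 1010110110 (i.e. -330).
  1000110010
+ 1010110110
= 0011101000  (discard carry-out 1)
Result 0011101000: MSB = 0 → value 232.
Both addends (after negating the subtrahend) are negative but the stored result is non-negative: signed overflow. The true value -462 − 330 = -792 lies outside [-512, 511].

232; overflow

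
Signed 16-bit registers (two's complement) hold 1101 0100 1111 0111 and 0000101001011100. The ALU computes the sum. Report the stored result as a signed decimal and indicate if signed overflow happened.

-8365; no overflow

1101 0100 1111 0111 → 1101010011110111 = -11017 (signed)
0000101001011100 = 2652 (signed)
  1101010011110111
+ 0000101001011100
= 1101111101010011
Result 1101111101010011: MSB = 1 → 57171 − 65536 = -8365.
Addends have opposite signs, so signed overflow cannot occur.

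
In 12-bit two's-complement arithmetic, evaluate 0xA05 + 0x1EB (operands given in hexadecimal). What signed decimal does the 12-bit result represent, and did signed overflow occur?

-1040; no overflow

0xA05 = 101000000101 = -1531 (signed)
0x1EB = 000111101011 = 491 (signed)
  101000000101
+ 000111101011
= 101111110000
Result 101111110000: MSB = 1 → 3056 − 4096 = -1040.
Addends have opposite signs, so signed overflow cannot occur.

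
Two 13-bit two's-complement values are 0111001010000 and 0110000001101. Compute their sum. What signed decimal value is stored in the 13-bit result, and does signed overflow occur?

-1443; overflow

0111001010000 = 3664 (signed)
0110000001101 = 3085 (signed)
  0111001010000
+ 0110000001101
= 1101001011101
Result 1101001011101: MSB = 1 → 6749 − 8192 = -1443.
Both addends are non-negative but the stored result is negative: signed overflow. The true value 3664 + 3085 = 6749 lies outside [-4096, 4095].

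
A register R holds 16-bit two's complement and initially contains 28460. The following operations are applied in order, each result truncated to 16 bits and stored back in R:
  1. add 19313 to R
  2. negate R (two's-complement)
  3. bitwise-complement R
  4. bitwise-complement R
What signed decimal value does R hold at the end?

17763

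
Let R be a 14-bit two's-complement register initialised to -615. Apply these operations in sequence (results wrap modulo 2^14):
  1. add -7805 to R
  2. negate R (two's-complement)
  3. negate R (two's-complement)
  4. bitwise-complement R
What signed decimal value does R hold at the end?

-7965

Start: R = -615 = 11110110011001.
R = -615 + (-7805) = -8420; wraps to 7964 = 01111100011100
R = −(7964) = -7964 = 10000011100100
R = −(-7964) = 7964 = 01111100011100
R = NOT 01111100011100 = 10000011100011 = -7965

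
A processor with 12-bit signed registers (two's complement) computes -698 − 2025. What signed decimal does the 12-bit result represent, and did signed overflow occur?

1373; overflow

-698 → 110101000110
2025 → 011111101001
Subtract via negate-and-add: invert 011111101001 + 1 = 100000010111 (i.e. -2025).
  110101000110
+ 100000010111
= 010101011101  (discard carry-out 1)
Result 010101011101: MSB = 0 → value 1373.
Both addends (after negating the subtrahend) are negative but the stored result is non-negative: signed overflow. The true value -698 − 2025 = -2723 lies outside [-2048, 2047].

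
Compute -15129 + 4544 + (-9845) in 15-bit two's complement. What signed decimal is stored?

-15129 + 4544 = -10585 (101011010100111)
-10585 + (-9845) = -20430 → wraps to 12338 (011000000110010)

12338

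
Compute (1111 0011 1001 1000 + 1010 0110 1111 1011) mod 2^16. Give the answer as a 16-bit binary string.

  1111001110011000
+ 1010011011111011
= 1001101010010011  (discard carry-out 1)

1001101010010011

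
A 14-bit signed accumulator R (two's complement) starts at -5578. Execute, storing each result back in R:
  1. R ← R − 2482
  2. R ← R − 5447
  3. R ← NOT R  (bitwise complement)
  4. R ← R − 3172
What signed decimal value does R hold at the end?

-6050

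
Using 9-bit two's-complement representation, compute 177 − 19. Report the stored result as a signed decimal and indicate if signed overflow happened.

158; no overflow

177 → 010110001
19 → 000010011
Subtract via negate-and-add: invert 000010011 + 1 = 111101101 (i.e. -19).
  010110001
+ 111101101
= 010011110  (discard carry-out 1)
Result 010011110: MSB = 0 → value 158.
Addends (after negating the subtrahend) have opposite signs, so signed overflow cannot occur.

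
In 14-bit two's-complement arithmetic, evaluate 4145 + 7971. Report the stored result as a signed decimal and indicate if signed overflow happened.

-4268; overflow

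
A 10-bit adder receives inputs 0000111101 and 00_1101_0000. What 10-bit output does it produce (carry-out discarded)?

0100001101

  0000111101
+ 0011010000
= 0100001101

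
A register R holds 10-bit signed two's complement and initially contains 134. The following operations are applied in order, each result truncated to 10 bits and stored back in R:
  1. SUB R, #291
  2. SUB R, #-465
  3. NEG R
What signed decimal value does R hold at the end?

-308

Start: R = 134 = 0010000110.
R = 134 − 291 = -157 = 1101100011
R = -157 − (-465) = 308 = 0100110100
R = −(308) = -308 = 1011001100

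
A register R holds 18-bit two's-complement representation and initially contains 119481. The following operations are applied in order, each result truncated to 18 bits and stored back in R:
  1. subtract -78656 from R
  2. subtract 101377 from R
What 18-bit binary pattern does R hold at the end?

Start: R = 119481 = 011101001010111001.
R = 119481 − (-78656) = 198137; wraps to -64007 = 110000010111111001
R = -64007 − 101377 = -165384; wraps to 96760 = 010111100111111000

010111100111111000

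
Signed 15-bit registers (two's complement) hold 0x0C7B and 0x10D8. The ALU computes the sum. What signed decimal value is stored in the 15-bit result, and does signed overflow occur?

0x0C7B = 000110001111011 = 3195 (signed)
0x10D8 = 001000011011000 = 4312 (signed)
  000110001111011
+ 001000011011000
= 001110101010011
Result 001110101010011: MSB = 0 → value 7507.
Both addends are non-negative and so is the stored result: no signed overflow.

7507; no overflow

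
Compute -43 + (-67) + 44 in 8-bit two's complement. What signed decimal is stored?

-66

-43 + (-67) = -110 (10010010)
-110 + 44 = -66 (10111110)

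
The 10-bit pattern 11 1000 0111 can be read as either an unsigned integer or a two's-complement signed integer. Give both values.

unsigned = 903, signed = -121

Unsigned: 1110000111 = 903.
Signed: MSB=1 → 903 − 1024 = -121.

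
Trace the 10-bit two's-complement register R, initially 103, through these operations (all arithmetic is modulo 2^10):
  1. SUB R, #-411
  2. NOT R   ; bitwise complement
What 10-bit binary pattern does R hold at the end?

0111111101

Start: R = 103 = 0001100111.
R = 103 − (-411) = 514; wraps to -510 = 1000000010
R = NOT 1000000010 = 0111111101 = 509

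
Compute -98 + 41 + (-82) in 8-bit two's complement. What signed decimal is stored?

117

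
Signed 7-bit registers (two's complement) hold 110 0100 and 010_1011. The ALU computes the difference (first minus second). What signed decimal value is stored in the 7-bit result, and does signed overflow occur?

57; overflow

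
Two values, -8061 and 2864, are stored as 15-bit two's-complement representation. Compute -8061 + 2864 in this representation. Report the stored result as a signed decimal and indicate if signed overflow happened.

-5197; no overflow

-8061 → 110000010000011
2864 → 000101100110000
  110000010000011
+ 000101100110000
= 110101110110011
Result 110101110110011: MSB = 1 → 27571 − 32768 = -5197.
Addends have opposite signs, so signed overflow cannot occur.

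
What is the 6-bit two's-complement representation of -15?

|-15| = 15 = 001111 in 6 bits.
Invert the bits: 110000. Add 1: 110001.
Check: 110001 reads as 49 − 64 = -15.

110001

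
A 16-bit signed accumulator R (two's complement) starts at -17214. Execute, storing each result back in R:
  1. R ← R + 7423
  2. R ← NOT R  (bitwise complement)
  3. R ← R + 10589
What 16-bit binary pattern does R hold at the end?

Start: R = -17214 = 1011110011000010.
R = -17214 + 7423 = -9791 = 1101100111000001
R = NOT 1101100111000001 = 0010011000111110 = 9790
R = 9790 + 10589 = 20379 = 0100111110011011

0100111110011011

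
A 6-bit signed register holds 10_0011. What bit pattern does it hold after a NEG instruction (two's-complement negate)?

Invert: 011100. Add 1: 011101.
Check: 100011 = -29, 011101 = 29.

011101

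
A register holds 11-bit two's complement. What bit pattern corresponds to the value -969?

|-969| = 969 = 01111001001 in 11 bits.
Invert the bits: 10000110110. Add 1: 10000110111.

10000110111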